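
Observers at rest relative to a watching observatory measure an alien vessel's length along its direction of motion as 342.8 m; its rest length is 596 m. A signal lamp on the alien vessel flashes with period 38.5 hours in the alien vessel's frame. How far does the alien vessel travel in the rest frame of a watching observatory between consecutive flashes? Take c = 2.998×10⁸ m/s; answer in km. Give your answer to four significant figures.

5.910×10^10 km

γ = L₀/L = 596/342.8 = 1.73862.
β = √(1 − 1/γ²) = 0.81803. Lab-frame period = γτ = 1.73862×38.5 hours = 66.937 hours. Distance = βc × γτ = 0.81803 × 2.998×10⁸ m/s × 240973.2 s = 5.9098×10^13 m = 5.910×10^10 km.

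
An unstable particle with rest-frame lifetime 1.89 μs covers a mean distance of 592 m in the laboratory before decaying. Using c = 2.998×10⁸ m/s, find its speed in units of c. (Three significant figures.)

0.722c

Let x = d/(cτ) = 592.0 m / (2.998×10⁸ m/s × 1.890×10^-6 s) = 1.0448. Since d = βγcτ, x = βγ = β/√(1−β²).
Solving: β² = x²/(1+x²) = 1.09161/2.09161 = 0.521899, so β = 0.722.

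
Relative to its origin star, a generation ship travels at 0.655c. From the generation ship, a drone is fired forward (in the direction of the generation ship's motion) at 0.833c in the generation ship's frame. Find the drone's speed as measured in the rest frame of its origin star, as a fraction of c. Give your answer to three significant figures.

Relativistic velocity addition: u = (u' + v)/(1 + u'v/c²), with u' = 0.833c and v = 0.655c.
Numerator: 0.833 + 0.655 = 1.488. Denominator: 1 + (0.833)(0.655) = 1.545615.
u = 1.488/1.545615 = 0.96272, so the speed is 0.963c.

0.963c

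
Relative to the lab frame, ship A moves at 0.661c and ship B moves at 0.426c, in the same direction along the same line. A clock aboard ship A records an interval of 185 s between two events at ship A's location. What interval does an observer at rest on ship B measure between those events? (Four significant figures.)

The velocity of ship A relative to ship B is (0.661 − 0.426)c / (1 − 0.661×0.426) = 0.32711c; relative speed 0.32711c.
γ for this relative speed: γ = 1/√(1 − 0.107001) = 1.0582.
Ship A's interval is proper; time dilation gives Δt_B = γΔτ = 1.0582 × 185 s = 195.8 s.

195.8 s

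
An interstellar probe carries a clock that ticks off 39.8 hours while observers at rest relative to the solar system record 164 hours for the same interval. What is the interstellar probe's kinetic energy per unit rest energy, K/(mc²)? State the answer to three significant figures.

γ = Δt/Δτ = 164/39.8 = 4.1206.
K/(mc²) = γ − 1 = 4.1206 − 1 = 3.12.

3.12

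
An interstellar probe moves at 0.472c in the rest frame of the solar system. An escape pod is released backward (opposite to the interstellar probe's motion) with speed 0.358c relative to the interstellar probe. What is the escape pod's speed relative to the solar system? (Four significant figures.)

In units of c, u = (u' + v)/(1 + u'v) with u' = −0.358 and v = 0.472.
Numerator: −0.358 + 0.472 = 0.114. Denominator: 1 + (−0.358)(0.472) = 0.831024.
u = 0.114/0.831024 = 0.13718, so the speed is 0.1372c.

0.1372c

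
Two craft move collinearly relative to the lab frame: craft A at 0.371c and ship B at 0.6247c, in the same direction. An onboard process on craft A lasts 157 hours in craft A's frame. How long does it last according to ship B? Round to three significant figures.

The velocity of craft A relative to ship B is (0.371 − 0.6247)c / (1 − 0.371×0.6247) = −0.33024c; relative speed 0.33024c.
At |u| = 0.33024c, γ = (1 − 0.109058)^(−1/2) = 1.0594.
Craft A's interval is proper; time dilation gives Δt_B = γΔτ = 1.0594 × 157 hours = 166 hours.

166 hours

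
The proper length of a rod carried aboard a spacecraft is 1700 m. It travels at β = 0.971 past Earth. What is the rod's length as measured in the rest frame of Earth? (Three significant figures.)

406 m

β² = 0.942841, so γ = 1/√0.057159 = 4.1827.
Length contraction: L = L₀/γ = 1700/4.1827 = 406 m.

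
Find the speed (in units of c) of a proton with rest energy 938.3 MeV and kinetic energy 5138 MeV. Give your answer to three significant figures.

K = (γ−1)mc², so γ = 1 + 5138/938.3 = 6.4759.
Then v/c = √(1 − γ⁻²) = √(1 − 0.0238451) = √0.9761549 = 0.988.

0.988c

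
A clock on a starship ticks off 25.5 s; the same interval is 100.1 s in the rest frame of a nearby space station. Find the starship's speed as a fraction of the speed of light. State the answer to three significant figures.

γ = Δt/Δτ = 100.1/25.5 = 3.9255.
β = √(1 − 1/γ²) = √(1 − 0.0648948) = √0.9351052 = 0.967.

0.967c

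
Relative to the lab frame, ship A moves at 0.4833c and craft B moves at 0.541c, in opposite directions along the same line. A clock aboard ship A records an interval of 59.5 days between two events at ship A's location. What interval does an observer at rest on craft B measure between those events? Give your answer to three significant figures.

Transform ship A's velocity into craft B's frame: (0.4833 + 0.541)/(1 + 0.4833·0.541) = 1.0243/1.2614653, so the relative speed is 0.81199c.
At |u| = 0.81199c, γ = (1 − 0.659328)^(−1/2) = 1.7133.
The clock on ship A records proper time, so craft B measures Δt = γΔτ = 1.7133 × 59.5 = 102 days.

102 days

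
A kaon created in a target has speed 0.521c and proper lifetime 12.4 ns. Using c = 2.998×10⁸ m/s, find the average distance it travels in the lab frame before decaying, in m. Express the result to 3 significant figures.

2.27 m

Lorentz factor: γ = (1 − 0.271441)^(−1/2) = 1.1716.
Lab-frame lifetime: Δt = γτ = 1.1716 × 12.4 ns = 14.528 ns.
Distance: d = vΔt = 0.521 × 2.998×10⁸ m/s × 1.4528×10^-8 s = 2.27 m.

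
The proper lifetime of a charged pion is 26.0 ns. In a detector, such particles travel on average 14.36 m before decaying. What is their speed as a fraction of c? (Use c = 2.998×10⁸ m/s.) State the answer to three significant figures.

0.879c

Lab distance = (lab lifetime)·v = γτ·βc, so βγ = d/(cτ) = 14.36/(2.998×10⁸ × 2.600×10^-8) = 1.8423.
With βγ = 1.8423: γ² = 1 + (βγ)² = 4.39407, and β = (βγ)/γ = 1.8423/2.0962 = 0.879.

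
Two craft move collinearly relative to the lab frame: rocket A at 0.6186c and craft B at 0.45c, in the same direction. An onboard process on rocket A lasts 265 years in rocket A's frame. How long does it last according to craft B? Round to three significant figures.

The velocity of rocket A relative to craft B is (0.6186 − 0.45)c / (1 − 0.6186×0.45) = 0.23364c; relative speed 0.23364c.
At |u| = 0.23364c, γ = (1 − 0.0545876)^(−1/2) = 1.0285.
The clock on rocket A records proper time, so craft B measures Δt = γΔτ = 1.0285 × 265 = 273 years.

273 years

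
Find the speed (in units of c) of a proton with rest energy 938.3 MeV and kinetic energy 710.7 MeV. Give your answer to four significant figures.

0.8223c

K = (γ−1)mc², so γ = 1 + 710.7/938.3 = 1.7574.
Then v/c = √(1 − γ⁻²) = √(1 − 0.323787) = √0.676213 = 0.8223.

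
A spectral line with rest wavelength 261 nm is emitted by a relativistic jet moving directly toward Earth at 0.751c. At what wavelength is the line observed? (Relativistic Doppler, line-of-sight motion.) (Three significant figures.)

98.4 nm

Relativistic Doppler for wavelength: λ_obs = λ_src · √((1−β)/(1+β)).
With β = 0.751: factor = √(0.249/1.751) = 0.3771.
λ_obs = 261 × 0.3771 = 98.4 nm.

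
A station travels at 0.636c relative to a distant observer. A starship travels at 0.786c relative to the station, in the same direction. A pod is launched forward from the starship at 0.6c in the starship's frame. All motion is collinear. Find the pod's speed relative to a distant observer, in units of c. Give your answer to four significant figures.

0.9868c

First combine the pod and starship (S''→S'): u₁ = (0.6 + 0.786)/(1 + 0.6×0.786) = 1.386/1.4716 = 0.94183.
Then combine with the station (S'→S): u = (0.94183 + 0.636)/(1 + 0.94183×0.636) = 1.57783/1.59900388 = 0.98676.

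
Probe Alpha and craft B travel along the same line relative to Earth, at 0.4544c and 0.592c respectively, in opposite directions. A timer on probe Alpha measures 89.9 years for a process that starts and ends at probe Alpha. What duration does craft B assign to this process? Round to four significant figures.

158.9 years

Transform probe Alpha's velocity into craft B's frame: (0.4544 + 0.592)/(1 + 0.4544·0.592) = 1.0464/1.2690048, so the relative speed is 0.82458c.
At |u| = 0.82458c, γ = (1 − 0.679932)^(−1/2) = 1.7676.
The clock on probe Alpha records proper time, so craft B measures Δt = γΔτ = 1.7676 × 89.9 = 158.9 years.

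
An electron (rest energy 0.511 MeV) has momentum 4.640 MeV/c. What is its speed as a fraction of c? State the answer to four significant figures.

0.9940c

pc/(mc²) = 4.640/0.511 = 9.0802 = βγ = β/√(1−β²).
So β² = x²/(1 + x²) with x = 9.0802: x² = 82.45, β² = 82.45/83.45 = 0.988017, β = 0.9940.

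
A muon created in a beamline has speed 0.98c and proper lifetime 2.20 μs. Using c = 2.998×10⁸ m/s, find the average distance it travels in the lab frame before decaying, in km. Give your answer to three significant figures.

3.25 km

γ = 1/√(1 − β²) = 1/√(1 − 0.9604) = 1/√0.0396 = 1/0.198997 = 5.0252.
Lab-frame lifetime: Δt = γτ = 5.0252 × 2.20 μs = 11.055 μs.
Distance: d = vΔt = 0.98 × 2.998×10⁸ m/s × 1.1055×10^-5 s = 3250 m = 3.25 km.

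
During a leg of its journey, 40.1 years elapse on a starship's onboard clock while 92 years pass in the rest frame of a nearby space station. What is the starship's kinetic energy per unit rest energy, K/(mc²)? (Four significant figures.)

The time-dilation ratio gives γ = 92/40.1 = 2.29426.
Since K = (γ−1)mc², K/(mc²) = 2.29426 − 1 = 1.294.

1.294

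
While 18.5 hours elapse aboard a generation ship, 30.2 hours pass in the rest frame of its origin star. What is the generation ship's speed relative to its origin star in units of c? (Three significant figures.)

0.790c

γ = Δt/Δτ = 30.2/18.5 = 1.6324.
β = √(1 − 1/γ²) = √(1 − 0.375273) = √0.624727 = 0.790.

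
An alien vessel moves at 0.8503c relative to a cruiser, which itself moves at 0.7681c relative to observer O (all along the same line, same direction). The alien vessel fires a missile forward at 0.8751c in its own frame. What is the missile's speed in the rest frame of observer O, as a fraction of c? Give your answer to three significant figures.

0.999c

Compose velocities in two stages. Stage 1 (into S'): u₁ = (0.8751+0.8503)/(1+0.8751×0.8503) = 0.98928.
Stage 2 (into S): u = (0.98928+0.7681)/(1+0.98928×0.7681) = 0.99859, so the speed is 0.999c.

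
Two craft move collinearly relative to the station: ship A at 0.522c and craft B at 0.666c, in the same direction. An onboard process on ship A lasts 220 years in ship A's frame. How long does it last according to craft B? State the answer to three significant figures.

226 years

The velocity of ship A relative to craft B is (0.522 − 0.666)c / (1 − 0.522×0.666) = −0.22074c; relative speed 0.22074c.
At |u| = 0.22074c, γ = (1 − 0.0487261)^(−1/2) = 1.0253.
The clock on ship A records proper time, so craft B measures Δt = γΔτ = 1.0253 × 220 = 226 years.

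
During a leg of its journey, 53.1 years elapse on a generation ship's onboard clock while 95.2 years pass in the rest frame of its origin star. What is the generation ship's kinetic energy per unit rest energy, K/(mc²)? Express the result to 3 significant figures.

γ = Δt/Δτ = 95.2/53.1 = 1.79284.
Since K = (γ−1)mc², K/(mc²) = 1.79284 − 1 = 0.793.

0.793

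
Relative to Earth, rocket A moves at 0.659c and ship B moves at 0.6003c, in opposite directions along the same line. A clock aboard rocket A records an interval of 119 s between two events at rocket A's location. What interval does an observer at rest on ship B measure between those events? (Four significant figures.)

276.1 s

Speed of rocket A in ship B's frame: u = (v_A + v_B)/(1 + v_A v_B/c²) = (0.659 + 0.6003)/(1 + 0.659×0.6003) = 1.2593/1.3955977 = 0.90234; |u| = 0.90234c.
γ for this relative speed: γ = 1/√(1 − 0.814217) = 2.32.
The clock on rocket A records proper time, so ship B measures Δt = γΔτ = 2.32 × 119 = 276.1 s.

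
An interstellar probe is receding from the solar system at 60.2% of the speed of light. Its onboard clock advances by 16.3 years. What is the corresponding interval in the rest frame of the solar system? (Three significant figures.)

20.4 years

γ = 1/√(1 − β²) = 1/√(1 − 0.362404) = 1/√0.637596 = 1/0.798496 = 1.2524.
Time dilation: Δt = γ·Δτ = 1.2524 × 16.3 = 20.4 years.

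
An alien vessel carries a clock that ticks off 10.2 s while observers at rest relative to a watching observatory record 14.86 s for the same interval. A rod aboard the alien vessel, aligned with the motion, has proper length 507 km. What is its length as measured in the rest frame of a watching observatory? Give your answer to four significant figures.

γ = Δt/Δτ = 14.86/10.2 = 1.45686.
L = L₀/γ = 507/1.45686 = 348.0 km.

348.0 km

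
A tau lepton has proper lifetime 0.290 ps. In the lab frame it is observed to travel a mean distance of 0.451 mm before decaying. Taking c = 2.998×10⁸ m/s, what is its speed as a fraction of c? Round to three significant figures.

Let x = d/(cτ) = 4.510×10^-4 m / (2.998×10⁸ m/s × 2.900×10^-13 s) = 5.1874. Since d = βγcτ, x = βγ = β/√(1−β²).
Solving: β² = x²/(1+x²) = 26.9091/27.9091 = 0.964169, so β = 0.982.

0.982c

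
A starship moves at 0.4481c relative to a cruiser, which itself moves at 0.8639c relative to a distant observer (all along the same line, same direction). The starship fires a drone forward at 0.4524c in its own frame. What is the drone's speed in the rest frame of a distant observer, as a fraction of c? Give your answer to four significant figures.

First combine the drone and starship (S''→S'): u₁ = (0.4524 + 0.4481)/(1 + 0.4524×0.4481) = 0.9005/1.20272044 = 0.74872.
Then combine with the cruiser (S'→S): u = (0.74872 + 0.8639)/(1 + 0.74872×0.8639) = 1.61262/1.646819208 = 0.97923.

0.9792c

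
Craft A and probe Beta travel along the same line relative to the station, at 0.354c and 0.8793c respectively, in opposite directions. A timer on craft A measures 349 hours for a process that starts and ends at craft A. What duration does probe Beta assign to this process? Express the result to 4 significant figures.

Speed of craft A in probe Beta's frame: u = (v_A + v_B)/(1 + v_A v_B/c²) = (0.354 + 0.8793)/(1 + 0.354×0.8793) = 1.2333/1.3112722 = 0.94054; |u| = 0.94054c.
γ for this relative speed: γ = 1/√(1 − 0.884615) = 2.9439.
Craft A's interval is proper; time dilation gives Δt_B = γΔτ = 2.9439 × 349 hours = 1027 hours.

1027 hours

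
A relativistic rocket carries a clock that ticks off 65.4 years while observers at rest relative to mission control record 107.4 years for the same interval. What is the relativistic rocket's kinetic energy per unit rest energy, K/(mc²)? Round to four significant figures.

0.6422

From Δt = γΔτ: γ = 107.4/65.4 = 1.6422.
K/(mc²) = γ − 1 = 1.6422 − 1 = 0.6422.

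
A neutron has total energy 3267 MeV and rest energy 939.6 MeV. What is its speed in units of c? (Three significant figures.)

0.958c

Total energy E = γmc² gives γ = 3267/939.6 = 3.477.
Hence β = √(1 − 1/γ²) = √(1 − 0.0827162) = √0.9172838 = 0.958.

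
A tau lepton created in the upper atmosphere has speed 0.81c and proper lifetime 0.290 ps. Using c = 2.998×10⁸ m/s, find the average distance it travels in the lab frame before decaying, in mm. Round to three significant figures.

0.120 mm

With β = 0.81, γ = 1/√(1 − 0.81²) = 1/√0.3439 = 1.7052.
Lab-frame lifetime: Δt = γτ = 1.7052 × 0.290 ps = 0.49451 ps.
Distance: d = vΔt = 0.81 × 2.998×10⁸ m/s × 4.9451×10^-13 s = 1.20×10^-4 m = 0.120 mm.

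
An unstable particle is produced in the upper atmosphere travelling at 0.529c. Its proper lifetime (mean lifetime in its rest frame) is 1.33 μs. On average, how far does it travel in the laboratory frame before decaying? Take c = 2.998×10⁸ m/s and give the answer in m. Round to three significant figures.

γ = 1/√(1 − β²) = 1/√(1 − 0.279841) = 1/√0.720159 = 1/0.848622 = 1.1784.
Lab-frame lifetime: Δt = γτ = 1.1784 × 1.33 μs = 1.5673 μs.
Distance: d = vΔt = 0.529 × 2.998×10⁸ m/s × 1.5673×10^-6 s = 249 m.

249 m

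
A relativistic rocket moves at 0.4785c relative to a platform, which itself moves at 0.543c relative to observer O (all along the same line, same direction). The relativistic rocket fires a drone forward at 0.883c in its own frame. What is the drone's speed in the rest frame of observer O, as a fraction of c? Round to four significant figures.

First combine the drone and relativistic rocket (S''→S'): u₁ = (0.883 + 0.4785)/(1 + 0.883×0.4785) = 1.3615/1.4225155 = 0.95711.
Then combine with the platform (S'→S): u = (0.95711 + 0.543)/(1 + 0.95711×0.543) = 1.50011/1.51971073 = 0.9871.

0.9871c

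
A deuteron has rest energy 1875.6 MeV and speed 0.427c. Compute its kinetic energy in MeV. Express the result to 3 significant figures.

199 MeV

γ = 1/√(1 − β²) = 1/√(1 − 0.182329) = 1/√0.817671 = 1/0.904252 = 1.10589.
Kinetic energy: K = (γ − 1)mc² = (1.10589 − 1) × 1875.6 MeV = 0.10589 × 1875.6 = 199 MeV.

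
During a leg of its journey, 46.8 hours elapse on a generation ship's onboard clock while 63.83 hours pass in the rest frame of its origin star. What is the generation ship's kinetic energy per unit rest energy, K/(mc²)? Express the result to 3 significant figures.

γ = Δt/Δτ = 63.83/46.8 = 1.36389.
Since K = (γ−1)mc², K/(mc²) = 1.36389 − 1 = 0.364.

0.364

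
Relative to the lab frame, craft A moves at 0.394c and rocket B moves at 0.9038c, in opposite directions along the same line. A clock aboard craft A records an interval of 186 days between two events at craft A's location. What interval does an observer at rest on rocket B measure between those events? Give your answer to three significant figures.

Transform craft A's velocity into rocket B's frame: (0.394 + 0.9038)/(1 + 0.394·0.9038) = 1.2978/1.3560972, so the relative speed is 0.95701c.
γ for this relative speed: γ = 1/√(1 − 0.915868) = 3.4476.
Craft A's interval is proper; time dilation gives Δt_B = γΔτ = 3.4476 × 186 days = 641 days.

641 days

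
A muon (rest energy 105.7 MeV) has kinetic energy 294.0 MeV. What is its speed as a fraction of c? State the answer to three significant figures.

γ = 1 + K/(mc²) = 1 + 294.0/105.7 = 3.7815.
β = √(1 − 1/γ²) = √(1 − 0.0699313) = √0.9300687 = 0.964.

0.964c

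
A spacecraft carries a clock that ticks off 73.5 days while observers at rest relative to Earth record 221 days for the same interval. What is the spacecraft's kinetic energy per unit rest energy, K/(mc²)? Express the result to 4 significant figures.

The time-dilation ratio gives γ = 221/73.5 = 3.0068.
Since K = (γ−1)mc², K/(mc²) = 3.0068 − 1 = 2.007.

2.007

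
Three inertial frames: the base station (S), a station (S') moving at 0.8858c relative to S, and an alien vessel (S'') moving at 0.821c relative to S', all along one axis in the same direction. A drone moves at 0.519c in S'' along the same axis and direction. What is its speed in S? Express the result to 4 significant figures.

Apply u = (u'+v)/(1+u'v) twice. Drone in the station frame: (0.519+0.821)/(1+0.519·0.821) = 1.34/1.426099 = 0.93963c.
That velocity, transformed to the rest frame of the base station: (0.93963+0.8858)/(1+0.93963·0.8858) = 1.82543/1.832324254 = 0.99624c.

0.9962c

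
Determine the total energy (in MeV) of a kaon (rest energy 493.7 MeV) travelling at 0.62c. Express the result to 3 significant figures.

γ = 1/√(1 − β²) = 1/√(1 − 0.3844) = 1/√0.6156 = 1/0.784602 = 1.2745.
Total energy: E = γmc² = 1.2745 × 493.7 MeV = 629 MeV.

629 MeV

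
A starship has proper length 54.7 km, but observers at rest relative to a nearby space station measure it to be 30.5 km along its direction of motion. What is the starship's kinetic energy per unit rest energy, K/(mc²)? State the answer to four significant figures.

γ = L₀/L = 54.7/30.5 = 1.79344.
Since K = (γ−1)mc², K/(mc²) = 1.79344 − 1 = 0.7934.

0.7934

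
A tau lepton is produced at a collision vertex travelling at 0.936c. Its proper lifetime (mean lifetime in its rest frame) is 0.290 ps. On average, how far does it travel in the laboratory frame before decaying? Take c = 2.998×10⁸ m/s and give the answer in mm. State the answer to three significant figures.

0.231 mm

With β = 0.936, γ = 1/√(1 − 0.936²) = 1/√0.123904 = 2.8409.
Lab-frame lifetime: Δt = γτ = 2.8409 × 0.290 ps = 0.82386 ps.
Distance: d = vΔt = 0.936 × 2.998×10⁸ m/s × 8.2386×10^-13 s = 2.31×10^-4 m = 0.231 mm.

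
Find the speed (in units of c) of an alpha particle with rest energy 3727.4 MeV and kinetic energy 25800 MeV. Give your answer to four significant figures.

γ = 1 + K/(mc²) = 1 + 25800/3727.4 = 7.9217.
β = √(1 − 1/γ²) = √(1 − 0.0159354) = √0.9840646 = 0.9920.

0.9920c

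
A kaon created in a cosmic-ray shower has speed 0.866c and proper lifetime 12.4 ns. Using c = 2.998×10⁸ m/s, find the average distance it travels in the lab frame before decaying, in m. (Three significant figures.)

6.44 m

β² = 0.749956, so γ = 1/√0.250044 = 1.9998.
Lab-frame lifetime: Δt = γτ = 1.9998 × 12.4 ns = 24.798 ns.
Distance: d = vΔt = 0.866 × 2.998×10⁸ m/s × 2.4798×10^-8 s = 6.44 m.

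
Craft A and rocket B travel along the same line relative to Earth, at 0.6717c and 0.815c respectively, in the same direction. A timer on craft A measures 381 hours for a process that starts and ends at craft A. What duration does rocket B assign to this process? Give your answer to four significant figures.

The velocity of craft A relative to rocket B is (0.6717 − 0.815)c / (1 − 0.6717×0.815) = −0.31664c; relative speed 0.31664c.
γ for this relative speed: γ = 1/√(1 − 0.100261) = 1.0542.
The clock on craft A records proper time, so rocket B measures Δt = γΔτ = 1.0542 × 381 = 401.7 hours.

401.7 hours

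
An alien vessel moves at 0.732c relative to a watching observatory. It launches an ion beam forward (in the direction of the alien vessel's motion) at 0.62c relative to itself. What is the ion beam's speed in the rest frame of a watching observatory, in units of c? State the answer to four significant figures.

0.9300c

Relativistic velocity addition: u = (u' + v)/(1 + u'v/c²), with u' = 0.62c and v = 0.732c.
Numerator: 0.62 + 0.732 = 1.352. Denominator: 1 + (0.62)(0.732) = 1.45384.
u = 1.352/1.45384 = 0.92995, so the speed is 0.9300c.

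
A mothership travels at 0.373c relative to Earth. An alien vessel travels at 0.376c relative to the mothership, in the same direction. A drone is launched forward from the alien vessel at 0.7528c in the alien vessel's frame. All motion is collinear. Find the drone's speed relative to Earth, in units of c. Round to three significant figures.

0.943c

Apply u = (u'+v)/(1+u'v) twice. Drone in the mothership frame: (0.7528+0.376)/(1+0.7528·0.376) = 1.1288/1.2830528 = 0.87978c.
That velocity, transformed to the rest frame of Earth: (0.87978+0.373)/(1+0.87978·0.373) = 1.25278/1.32815794 = 0.94325c.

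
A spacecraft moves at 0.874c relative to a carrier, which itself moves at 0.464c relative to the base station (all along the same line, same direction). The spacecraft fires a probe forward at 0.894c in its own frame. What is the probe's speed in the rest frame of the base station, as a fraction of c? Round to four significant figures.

0.9972c

First combine the probe and spacecraft (S''→S'): u₁ = (0.894 + 0.874)/(1 + 0.894×0.874) = 1.768/1.781356 = 0.9925.
Then combine with the carrier (S'→S): u = (0.9925 + 0.464)/(1 + 0.9925×0.464) = 1.4565/1.46052 = 0.99725.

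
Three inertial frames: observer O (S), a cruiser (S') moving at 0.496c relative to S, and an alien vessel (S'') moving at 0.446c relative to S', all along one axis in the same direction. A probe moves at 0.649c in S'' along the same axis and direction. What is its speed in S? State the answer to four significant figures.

0.9465c

Compose velocities in two stages. Stage 1 (into S'): u₁ = (0.649+0.446)/(1+0.649×0.446) = 0.8492.
Stage 2 (into S): u = (0.8492+0.496)/(1+0.8492×0.496) = 0.94652, so the speed is 0.9465c.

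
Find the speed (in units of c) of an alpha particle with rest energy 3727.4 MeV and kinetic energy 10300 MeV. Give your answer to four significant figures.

0.9640c

K = (γ−1)mc², so γ = 1 + 10300/3727.4 = 3.7633.
Then v/c = √(1 − γ⁻²) = √(1 − 0.0706094) = √0.9293906 = 0.9640.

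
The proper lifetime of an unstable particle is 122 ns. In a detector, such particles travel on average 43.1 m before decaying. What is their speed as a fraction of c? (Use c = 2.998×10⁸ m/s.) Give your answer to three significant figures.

0.762c

Lab distance = (lab lifetime)·v = γτ·βc, so βγ = d/(cτ) = 43.10/(2.998×10⁸ × 1.220×10^-7) = 1.1784.
With βγ = 1.1784: γ² = 1 + (βγ)² = 2.38863, and β = (βγ)/γ = 1.1784/1.54552 = 0.762.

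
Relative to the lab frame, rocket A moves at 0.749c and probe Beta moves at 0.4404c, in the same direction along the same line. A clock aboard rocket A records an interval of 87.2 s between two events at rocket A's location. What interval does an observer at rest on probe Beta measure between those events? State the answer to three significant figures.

98.2 s

The velocity of rocket A relative to probe Beta is (0.749 − 0.4404)c / (1 − 0.749×0.4404) = 0.4605c; relative speed 0.4605c.
γ for this relative speed: γ = 1/√(1 − 0.21206) = 1.1266.
The clock on rocket A records proper time, so probe Beta measures Δt = γΔτ = 1.1266 × 87.2 = 98.2 s.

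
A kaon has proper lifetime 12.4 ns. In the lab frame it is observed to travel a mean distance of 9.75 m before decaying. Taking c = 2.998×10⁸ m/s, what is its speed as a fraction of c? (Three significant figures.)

0.934c

Lab distance = (lab lifetime)·v = γτ·βc, so βγ = d/(cτ) = 9.750/(2.998×10⁸ × 1.240×10^-8) = 2.6227.
With βγ = 2.6227: γ² = 1 + (βγ)² = 7.87856, and β = (βγ)/γ = 2.6227/2.80688 = 0.934.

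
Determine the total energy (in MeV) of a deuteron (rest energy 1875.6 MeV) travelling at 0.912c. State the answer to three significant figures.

With β = 0.912, γ = 1/√(1 − 0.912²) = 1/√0.168256 = 2.4379.
Total energy: E = γmc² = 2.4379 × 1875.6 MeV = 4570 MeV.

4570 MeV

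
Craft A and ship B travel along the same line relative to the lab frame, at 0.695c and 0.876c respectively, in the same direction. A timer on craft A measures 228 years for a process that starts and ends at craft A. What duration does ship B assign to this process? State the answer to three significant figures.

257 years

Transform craft A's velocity into ship B's frame: (0.695 − 0.876)/(1 − 0.695·0.876) = −0.181/0.39118, so the relative speed is 0.4627c.
γ for this relative speed: γ = 1/√(1 − 0.214091) = 1.128.
The clock on craft A records proper time, so ship B measures Δt = γΔτ = 1.128 × 228 = 257 years.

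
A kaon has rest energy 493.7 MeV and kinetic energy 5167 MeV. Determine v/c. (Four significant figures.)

0.9962

K = (γ−1)mc², so γ = 1 + 5167/493.7 = 11.466.
Then v/c = √(1 − γ⁻²) = √(1 − 0.00760635) = √0.99239365 = 0.9962.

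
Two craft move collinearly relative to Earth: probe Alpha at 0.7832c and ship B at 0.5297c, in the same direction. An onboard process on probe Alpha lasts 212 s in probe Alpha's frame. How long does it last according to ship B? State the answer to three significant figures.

Speed of probe Alpha in ship B's frame: u = (v_A − v_B)/(1 − v_A v_B/c²) = (0.7832 − 0.5297)/(1 − 0.7832×0.5297) = 0.2535/0.58513896 = 0.43323; |u| = 0.43323c.
At |u| = 0.43323c, γ = (1 − 0.187688)^(−1/2) = 1.1095.
Probe Alpha's interval is proper; time dilation gives Δt_B = γΔτ = 1.1095 × 212 s = 235 s.

235 s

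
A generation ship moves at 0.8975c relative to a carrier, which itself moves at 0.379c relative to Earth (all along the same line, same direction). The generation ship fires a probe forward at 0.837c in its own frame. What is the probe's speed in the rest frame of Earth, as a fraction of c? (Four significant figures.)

0.9957c

First combine the probe and generation ship (S''→S'): u₁ = (0.837 + 0.8975)/(1 + 0.837×0.8975) = 1.7345/1.7512075 = 0.99046.
Then combine with the carrier (S'→S): u = (0.99046 + 0.379)/(1 + 0.99046×0.379) = 1.36946/1.37538434 = 0.99569.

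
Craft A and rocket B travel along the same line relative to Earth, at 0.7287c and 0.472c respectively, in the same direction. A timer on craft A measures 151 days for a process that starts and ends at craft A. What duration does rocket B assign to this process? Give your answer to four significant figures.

164.1 days

The velocity of craft A relative to rocket B is (0.7287 − 0.472)c / (1 − 0.7287×0.472) = 0.39128c; relative speed 0.39128c.
γ for this relative speed: γ = 1/√(1 − 0.1531) = 1.0866.
Craft A's interval is proper; time dilation gives Δt_B = γΔτ = 1.0866 × 151 days = 164.1 days.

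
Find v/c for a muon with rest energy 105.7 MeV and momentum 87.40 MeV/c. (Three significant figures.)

βγ = pc/(mc²) = 87.40/105.7 = 0.82687.
Since γ² = 1 + (βγ)² = 1.683714, γ = √1.683714 = 1.29758, and β = (βγ)/γ = 0.82687/1.29758 = 0.637.

0.637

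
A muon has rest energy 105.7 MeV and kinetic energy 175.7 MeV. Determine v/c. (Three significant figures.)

0.927

K = (γ−1)mc², so γ = 1 + 175.7/105.7 = 2.6623.
Then v/c = √(1 − γ⁻²) = √(1 − 0.141087) = √0.858913 = 0.927.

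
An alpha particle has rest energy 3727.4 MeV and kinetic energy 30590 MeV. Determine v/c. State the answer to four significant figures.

0.9941

γ = 1 + K/(mc²) = 1 + 30590/3727.4 = 9.2068.
β = √(1 − 1/γ²) = √(1 − 0.0117973) = √0.9882027 = 0.9941.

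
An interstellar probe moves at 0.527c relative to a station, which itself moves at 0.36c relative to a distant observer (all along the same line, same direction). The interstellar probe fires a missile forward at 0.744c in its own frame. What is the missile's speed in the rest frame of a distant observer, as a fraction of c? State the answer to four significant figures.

Compose velocities in two stages. Stage 1 (into S'): u₁ = (0.744+0.527)/(1+0.744×0.527) = 0.91302.
Stage 2 (into S): u = (0.91302+0.36)/(1+0.91302×0.36) = 0.9581, so the speed is 0.9581c.

0.9581c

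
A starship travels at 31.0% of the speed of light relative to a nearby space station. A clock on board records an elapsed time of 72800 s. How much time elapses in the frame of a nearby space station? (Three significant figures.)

76600 s

With β = 0.31, γ = 1/√(1 − 0.31²) = 1/√0.9039 = 1.0518.
Time dilation: Δt = γ·Δτ = 1.0518 × 72800 = 76600 s.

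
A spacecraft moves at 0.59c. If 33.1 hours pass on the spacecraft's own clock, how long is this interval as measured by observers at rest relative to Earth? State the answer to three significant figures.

41.0 hours

γ = 1/√(1 − β²) = 1/√(1 − 0.3481) = 1/√0.6519 = 1/0.807403 = 1.2385.
The onboard clock measures proper time, so the interval in the rest frame of Earth is dilated: Δt = γ·Δτ = 1.2385 × 33.1 hours = 41.0 hours.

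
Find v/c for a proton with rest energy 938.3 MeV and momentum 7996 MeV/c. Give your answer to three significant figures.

pc/(mc²) = 7996/938.3 = 8.5218 = βγ = β/√(1−β²).
So β² = x²/(1 + x²) with x = 8.5218: x² = 72.6211, β² = 72.6211/73.6211 = 0.986417, β = 0.993.

0.993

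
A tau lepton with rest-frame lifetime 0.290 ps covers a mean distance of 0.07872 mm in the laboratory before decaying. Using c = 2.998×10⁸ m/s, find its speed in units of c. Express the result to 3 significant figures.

0.671c

Lab distance = (lab lifetime)·v = γτ·βc, so βγ = d/(cτ) = 7.872×10^-5/(2.998×10⁸ × 2.900×10^-13) = 0.90543.
With βγ = 0.90543: γ² = 1 + (βγ)² = 1.819803, and β = (βγ)/γ = 0.90543/1.349 = 0.671.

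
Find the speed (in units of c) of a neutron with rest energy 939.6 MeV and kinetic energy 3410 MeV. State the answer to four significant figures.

K = (γ−1)mc², so γ = 1 + 3410/939.6 = 4.6292.
Then v/c = √(1 − γ⁻²) = √(1 − 0.0466647) = √0.9533353 = 0.9764.

0.9764c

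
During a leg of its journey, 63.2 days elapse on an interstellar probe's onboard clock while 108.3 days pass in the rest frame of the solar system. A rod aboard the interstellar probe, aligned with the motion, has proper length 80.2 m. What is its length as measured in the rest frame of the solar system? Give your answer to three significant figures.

γ = Δt/Δτ = 108.3/63.2 = 1.71361.
L = L₀/γ = 80.2/1.71361 = 46.8 m.

46.8 m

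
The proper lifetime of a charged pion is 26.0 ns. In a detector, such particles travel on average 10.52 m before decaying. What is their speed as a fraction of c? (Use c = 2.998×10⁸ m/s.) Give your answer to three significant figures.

0.803c

Let x = d/(cτ) = 10.52 m / (2.998×10⁸ m/s × 2.600×10^-8 s) = 1.3496. Since d = βγcτ, x = βγ = β/√(1−β²).
Solving: β² = x²/(1+x²) = 1.82142/2.82142 = 0.645569, so β = 0.803.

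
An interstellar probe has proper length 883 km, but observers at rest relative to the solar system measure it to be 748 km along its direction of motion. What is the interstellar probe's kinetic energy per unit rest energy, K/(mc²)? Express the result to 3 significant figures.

0.180

From L = L₀/γ: γ = 883/748 = 1.18048.
K/(mc²) = γ − 1 = 1.18048 − 1 = 0.180.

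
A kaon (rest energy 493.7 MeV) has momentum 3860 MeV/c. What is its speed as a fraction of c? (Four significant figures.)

0.9919c

βγ = pc/(mc²) = 3860/493.7 = 7.8185.
Since γ² = 1 + (βγ)² = 62.1289, γ = √62.1289 = 7.88219, and β = (βγ)/γ = 7.8185/7.88219 = 0.9919.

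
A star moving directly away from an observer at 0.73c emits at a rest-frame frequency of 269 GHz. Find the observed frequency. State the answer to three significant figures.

Relativistic Doppler (source moving away): f_obs = f_src · √((1−β)/(1+β)).
With β = 0.73: factor = √(0.27/1.73) = 0.39506.
f_obs = 269 × 0.39506 = 106 GHz.

106 GHz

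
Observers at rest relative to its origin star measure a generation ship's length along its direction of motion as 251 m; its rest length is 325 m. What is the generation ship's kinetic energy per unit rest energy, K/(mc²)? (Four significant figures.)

0.2948

From L = L₀/γ: γ = 325/251 = 1.29482.
K/(mc²) = γ − 1 = 1.29482 − 1 = 0.2948.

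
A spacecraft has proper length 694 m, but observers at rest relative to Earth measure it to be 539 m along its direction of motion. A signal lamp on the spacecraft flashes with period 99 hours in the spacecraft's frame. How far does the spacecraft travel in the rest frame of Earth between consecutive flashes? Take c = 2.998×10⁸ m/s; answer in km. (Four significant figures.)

From L = L₀/γ: γ = 694/539 = 1.28757.
β = √(1 − 1/γ²) = 0.62992. Lab-frame period = γτ = 1.28757×99 hours = 127.47 hours. Distance = βc × γτ = 0.62992 × 2.998×10⁸ m/s × 458892 s = 8.6662×10^13 m = 8.666×10^10 km.

8.666×10^10 km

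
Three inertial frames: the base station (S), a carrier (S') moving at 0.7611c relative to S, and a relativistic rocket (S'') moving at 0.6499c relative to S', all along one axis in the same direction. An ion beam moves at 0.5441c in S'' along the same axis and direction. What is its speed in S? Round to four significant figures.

0.9831c

Apply u = (u'+v)/(1+u'v) twice. Ion beam in the carrier frame: (0.5441+0.6499)/(1+0.5441·0.6499) = 1.194/1.35361059 = 0.88209c.
That velocity, transformed to the rest frame of the base station: (0.88209+0.7611)/(1+0.88209·0.7611) = 1.64319/1.671358699 = 0.98315c.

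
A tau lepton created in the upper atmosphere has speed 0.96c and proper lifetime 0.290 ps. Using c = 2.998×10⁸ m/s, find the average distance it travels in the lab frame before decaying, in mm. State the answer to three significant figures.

0.298 mm

Lorentz factor: γ = (1 − 0.9216)^(−1/2) = 3.5714.
Lab-frame lifetime: Δt = γτ = 3.5714 × 0.290 ps = 1.0357 ps.
Distance: d = vΔt = 0.96 × 2.998×10⁸ m/s × 1.0357×10^-12 s = 2.98×10^-4 m = 0.298 mm.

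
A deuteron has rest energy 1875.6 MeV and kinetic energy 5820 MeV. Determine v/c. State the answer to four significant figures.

0.9698

γ = 1 + K/(mc²) = 1 + 5820/1875.6 = 4.103.
β = √(1 − 1/γ²) = √(1 − 0.0594014) = √0.9405986 = 0.9698.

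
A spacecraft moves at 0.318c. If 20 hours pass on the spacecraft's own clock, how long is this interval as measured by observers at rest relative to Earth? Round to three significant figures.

21.1 hours

Lorentz factor: γ = (1 − 0.101124)^(−1/2) = 1.0548.
Time dilation: Δt = γ·Δτ = 1.0548 × 20 = 21.1 hours.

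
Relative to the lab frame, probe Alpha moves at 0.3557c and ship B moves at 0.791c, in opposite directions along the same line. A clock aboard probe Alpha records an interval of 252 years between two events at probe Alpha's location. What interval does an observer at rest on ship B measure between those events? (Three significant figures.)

565 years

Speed of probe Alpha in ship B's frame: u = (v_A + v_B)/(1 + v_A v_B/c²) = (0.3557 + 0.791)/(1 + 0.3557×0.791) = 1.1467/1.2813587 = 0.89491; |u| = 0.89491c.
γ for this relative speed: γ = 1/√(1 − 0.800864) = 2.2409.
Probe Alpha's interval is proper; time dilation gives Δt_B = γΔτ = 2.2409 × 252 years = 565 years.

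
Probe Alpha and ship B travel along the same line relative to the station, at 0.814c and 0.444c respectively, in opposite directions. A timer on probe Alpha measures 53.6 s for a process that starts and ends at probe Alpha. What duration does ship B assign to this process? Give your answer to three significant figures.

140 s

Speed of probe Alpha in ship B's frame: u = (v_A + v_B)/(1 + v_A v_B/c²) = (0.814 + 0.444)/(1 + 0.814×0.444) = 1.258/1.361416 = 0.92404; |u| = 0.92404c.
At |u| = 0.92404c, γ = (1 − 0.85385)^(−1/2) = 2.6158.
The clock on probe Alpha records proper time, so ship B measures Δt = γΔτ = 2.6158 × 53.6 = 140 s.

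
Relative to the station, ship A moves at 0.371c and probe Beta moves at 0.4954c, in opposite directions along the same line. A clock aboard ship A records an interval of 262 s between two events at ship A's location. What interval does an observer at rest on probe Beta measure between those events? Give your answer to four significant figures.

384.5 s

The velocity of ship A relative to probe Beta is (0.371 + 0.4954)c / (1 + 0.371×0.4954) = 0.73188c; relative speed 0.73188c.
At |u| = 0.73188c, γ = (1 − 0.535648)^(−1/2) = 1.4675.
Ship A's interval is proper; time dilation gives Δt_B = γΔτ = 1.4675 × 262 s = 384.5 s.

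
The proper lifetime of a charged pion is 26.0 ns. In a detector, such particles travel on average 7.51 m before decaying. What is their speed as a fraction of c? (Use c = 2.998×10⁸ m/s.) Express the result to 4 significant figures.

Lab distance = (lab lifetime)·v = γτ·βc, so βγ = d/(cτ) = 7.510/(2.998×10⁸ × 2.600×10^-8) = 0.96346.
With βγ = 0.96346: γ² = 1 + (βγ)² = 1.928255, and β = (βγ)/γ = 0.96346/1.38862 = 0.6938.

0.6938c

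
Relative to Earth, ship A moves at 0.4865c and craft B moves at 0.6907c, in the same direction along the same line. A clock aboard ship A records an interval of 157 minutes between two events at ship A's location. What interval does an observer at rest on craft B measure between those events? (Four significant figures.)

165.0 minutes

The velocity of ship A relative to craft B is (0.4865 − 0.6907)c / (1 − 0.4865×0.6907) = −0.30754c; relative speed 0.30754c.
At |u| = 0.30754c, γ = (1 − 0.0945809)^(−1/2) = 1.0509.
Ship A's interval is proper; time dilation gives Δt_B = γΔτ = 1.0509 × 157 minutes = 165.0 minutes.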